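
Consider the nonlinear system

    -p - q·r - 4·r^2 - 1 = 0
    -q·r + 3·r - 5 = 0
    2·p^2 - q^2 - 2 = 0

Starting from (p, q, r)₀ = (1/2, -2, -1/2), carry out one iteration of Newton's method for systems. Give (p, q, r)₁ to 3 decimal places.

At (1/2, -2, -1/2): F = (-3.500, -7.500, -5.500).
Jacobian J = [[-1, -r, -q - 8·r], [0, -r, -q + 3], [4·p, -2·q, 0]].
At the point, J = [[-1.000, 0.500, 6.000], [0.000, 0.500, 5.000], [2.000, 4.000, 0.000]] (det J = 19.000).
Solving J·Δ = −F gives Δ = (5.645, -1.447, 1.645).
Then the next iterate is (p, q, r)₁ = (6.145, -3.447, 1.145).

(6.145, -3.447, 1.145)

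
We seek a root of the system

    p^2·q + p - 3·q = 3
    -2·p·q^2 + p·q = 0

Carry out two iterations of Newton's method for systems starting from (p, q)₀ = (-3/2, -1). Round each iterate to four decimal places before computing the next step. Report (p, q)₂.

At (-3/2, -1): F = (-3.7500, 4.5000).
Jacobian J = [[2·p·q + 1, p^2 - 3], [-2·q^2 + q, -4·p·q + p]].
At the point, J = [[4.0000, -0.7500], [-3.0000, -7.5000]] (det J = -32.2500).
Solving J·Δ = −F gives Δ = (0.9767, 0.2093).
Then the next iterate is (p, q)₁ = (-0.5233, -0.7907).
Round to (-0.5233, -0.7907) and repeat: F = (-1.367728, 1.068114), J = [[1.827547, -2.726157], [-2.041113, -2.178393]].
Δ = (0.6172, -0.0880), so (p, q)₂ = (0.0939, -0.8787).

(0.0939, -0.8787)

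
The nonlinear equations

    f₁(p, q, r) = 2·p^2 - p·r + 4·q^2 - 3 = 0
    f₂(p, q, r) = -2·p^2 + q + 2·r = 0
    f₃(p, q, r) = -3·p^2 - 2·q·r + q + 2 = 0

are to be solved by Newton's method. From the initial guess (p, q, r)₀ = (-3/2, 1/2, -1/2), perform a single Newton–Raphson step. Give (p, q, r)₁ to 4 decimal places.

(-0.9678, 0.4453, 0.4307)

At (-3/2, 1/2, -1/2): F = (1.7500, -5.0000, -3.7500).
Jacobian J = [[4·p - r, 8·q, -p], [-4·p, 1, 2], [-6·p, -2·r + 1, -2·q]].
At the point, J = [[-5.5000, 4.0000, 1.5000], [6.0000, 1.0000, 2.0000], [9.0000, 2.0000, -1.0000]] (det J = 128.0000).
Solving J·Δ = −F gives Δ = (0.5322, -0.0547, 0.9307).
Then the next iterate is (p, q, r)₁ = (-0.9678, 0.4453, 0.4307).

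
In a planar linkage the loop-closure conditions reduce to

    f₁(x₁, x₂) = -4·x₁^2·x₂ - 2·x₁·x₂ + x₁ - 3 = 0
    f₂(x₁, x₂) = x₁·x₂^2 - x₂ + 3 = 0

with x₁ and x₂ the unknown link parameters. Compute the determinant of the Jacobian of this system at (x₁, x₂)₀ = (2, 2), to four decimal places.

-165.0000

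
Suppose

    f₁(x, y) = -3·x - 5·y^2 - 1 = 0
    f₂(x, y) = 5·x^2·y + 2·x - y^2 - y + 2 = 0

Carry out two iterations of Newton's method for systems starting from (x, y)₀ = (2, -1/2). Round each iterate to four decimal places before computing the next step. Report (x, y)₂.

At (2, -1/2): F = (-8.2500, -3.7500).
Jacobian J = [[-3, -10·y], [10·x·y + 2, 5·x^2 - 2·y - 1]].
At the point, J = [[-3.0000, 5.0000], [-8.0000, 20.0000]] (det J = -20.0000).
Solving J·Δ = −F gives Δ = (-7.3125, -2.7375).
Then the next iterate is (x, y)₁ = (-5.3125, -3.2375).
Round to (-5.3125, -3.2375) and repeat: F = (-37.469531, -472.723154), J = [[-3.0000, 32.3750], [173.992188, 146.588281]].
Δ = (1.6157, 1.3071), so (x, y)₂ = (-3.6968, -1.9304).

(-3.6968, -1.9304)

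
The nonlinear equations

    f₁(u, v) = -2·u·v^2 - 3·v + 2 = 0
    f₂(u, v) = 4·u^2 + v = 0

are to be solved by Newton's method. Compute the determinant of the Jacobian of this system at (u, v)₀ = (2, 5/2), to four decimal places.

355.5000

J = [[-2·v^2, -4·u·v - 3], [8·u, 1]].
At the point, J = [[-12.5000, -23.0000], [16.0000, 1.0000]].
det J = 355.5000.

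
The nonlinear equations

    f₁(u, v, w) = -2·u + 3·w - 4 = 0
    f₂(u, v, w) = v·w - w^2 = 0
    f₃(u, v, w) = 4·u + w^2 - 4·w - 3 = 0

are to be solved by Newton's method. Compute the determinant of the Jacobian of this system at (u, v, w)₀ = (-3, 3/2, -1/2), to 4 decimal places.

1.0000

J = [[-2, 0, 3], [0, w, v - 2·w], [4, 0, 2·w - 4]].
At the point, J = [[-2.0000, 0.0000, 3.0000], [0.0000, -0.5000, 2.5000], [4.0000, 0.0000, -5.0000]].
det J = 1.0000.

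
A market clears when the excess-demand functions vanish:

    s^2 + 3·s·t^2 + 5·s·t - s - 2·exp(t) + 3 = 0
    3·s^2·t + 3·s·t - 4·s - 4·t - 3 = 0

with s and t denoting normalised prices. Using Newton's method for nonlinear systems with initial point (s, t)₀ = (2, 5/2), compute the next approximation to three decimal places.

At (2, 5/2): F = (43.13501, 24.000).
Jacobian J = [[2·s + 3·t^2 + 5·t - 1, 6·s·t + 5·s - 2·exp(t)], [6·s·t + 3·t - 4, 3·s^2 + 3·s - 4]].
At the point, J = [[34.250, 15.63501], [33.500, 14.000]] (det J = -44.27290).
Solving J·Δ = −F gives Δ = (5.165, -14.072).
Then the next iterate is (s, t)₁ = (7.165, -11.572).

(7.165, -11.572)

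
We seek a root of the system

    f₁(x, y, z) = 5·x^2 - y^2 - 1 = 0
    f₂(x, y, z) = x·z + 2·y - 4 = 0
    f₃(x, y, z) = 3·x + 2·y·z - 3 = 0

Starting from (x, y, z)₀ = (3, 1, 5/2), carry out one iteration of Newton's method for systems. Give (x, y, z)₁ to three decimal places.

(1.470, -0.444, 2.904)

At (3, 1, 5/2): F = (43.000, 5.500, 11.000).
Jacobian J = [[10·x, -2·y, 0], [z, 2, x], [3, 2·z, 2·y]].
At the point, J = [[30.000, -2.000, 0.000], [2.500, 2.000, 3.000], [3.000, 5.000, 2.000]] (det J = -338.000).
Solving J·Δ = −F gives Δ = (-1.530, -1.444, 0.404).
Then the next iterate is (x, y, z)₁ = (1.470, -0.444, 2.904).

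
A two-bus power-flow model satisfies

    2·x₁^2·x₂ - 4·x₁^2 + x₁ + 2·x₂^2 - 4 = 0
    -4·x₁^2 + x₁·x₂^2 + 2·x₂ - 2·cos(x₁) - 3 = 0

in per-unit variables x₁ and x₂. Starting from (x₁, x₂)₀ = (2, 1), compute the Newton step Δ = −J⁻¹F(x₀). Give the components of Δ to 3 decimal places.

(-1.050, 0.054)

At (2, 1): F = (-8.000, -14.16771).
Jacobian J = [[4·x₁·x₂ - 8·x₁ + 1, 2·x₁^2 + 4·x₂], [-8·x₁ + x₂^2 + 2·sin(x₁), 2·x₁·x₂ + 2]].
At the point, J = [[-7.000, 12.000], [-13.18141, 6.000]] (det J = 116.17686).
Solving J·Δ = −F gives Δ = (-1.050, 0.054).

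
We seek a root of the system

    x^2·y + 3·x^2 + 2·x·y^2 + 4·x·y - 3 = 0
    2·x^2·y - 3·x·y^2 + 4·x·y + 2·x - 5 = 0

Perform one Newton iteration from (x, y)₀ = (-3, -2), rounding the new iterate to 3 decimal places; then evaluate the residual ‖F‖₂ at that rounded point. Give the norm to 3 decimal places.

At (-3, -2): F = (6.000, 13.000).
Jacobian J = [[2·x·y + 6·x + 2·y^2 + 4·y, x^2 + 4·x·y + 4·x], [4·x·y - 3·y^2 + 4·y + 2, 2·x^2 - 6·x·y + 4·x]].
At the point, J = [[-6.000, 21.000], [6.000, -30.000]] (det J = 54.000).
Solving J·Δ = −F gives Δ = (8.389, 2.111).
Then the next iterate is (x, y)₁ = (5.389, 0.111).
Re-evaluating at (5.389, 0.111): F = (89.87306, 14.41870), so ‖F‖₂ = 91.022.

91.022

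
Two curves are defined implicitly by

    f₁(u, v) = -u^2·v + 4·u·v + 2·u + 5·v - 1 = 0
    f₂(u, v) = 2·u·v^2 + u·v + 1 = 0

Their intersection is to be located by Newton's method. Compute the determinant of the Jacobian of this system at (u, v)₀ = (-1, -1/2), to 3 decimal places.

J = [[-2·u·v + 4·v + 2, -u^2 + 4·u + 5], [2·v^2 + v, 4·u·v + u]].
At the point, J = [[-1.000, 0.000], [0.000, 1.000]].
det J = -1.000.

-1.000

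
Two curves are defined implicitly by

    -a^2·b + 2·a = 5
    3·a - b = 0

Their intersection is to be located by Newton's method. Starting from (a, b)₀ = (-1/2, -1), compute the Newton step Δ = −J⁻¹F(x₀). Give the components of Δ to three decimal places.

(22.500, 67.000)

At (-1/2, -1): F = (-5.750, -0.500).
Jacobian J = [[-2·a·b + 2, -a^2], [3, -1]].
At the point, J = [[1.000, -0.250], [3.000, -1.000]] (det J = -0.250).
Solving J·Δ = −F gives Δ = (22.500, 67.000).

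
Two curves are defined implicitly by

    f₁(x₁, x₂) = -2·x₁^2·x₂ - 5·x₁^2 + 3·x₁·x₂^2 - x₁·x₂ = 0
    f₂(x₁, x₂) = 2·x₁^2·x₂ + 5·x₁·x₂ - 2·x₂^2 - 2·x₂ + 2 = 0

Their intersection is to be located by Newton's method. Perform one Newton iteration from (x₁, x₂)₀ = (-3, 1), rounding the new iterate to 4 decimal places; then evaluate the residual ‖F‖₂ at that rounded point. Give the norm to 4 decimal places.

At (-3, 1): F = (-69.0000, 1.0000).
Jacobian J = [[-4·x₁·x₂ - 10·x₁ + 3·x₂^2 - x₂, -2·x₁^2 + 6·x₁·x₂ - x₁], [4·x₁·x₂ + 5·x₂, 2·x₁^2 + 5·x₁ - 4·x₂ - 2]].
At the point, J = [[44.0000, -33.0000], [-7.0000, -3.0000]] (det J = -363.0000).
Solving J·Δ = −F gives Δ = (0.6612, -1.2094).
Then the next iterate is (x₁, x₂)₁ = (-2.3388, -0.2094).
Re-evaluating at (-2.3388, -0.2094): F = (-25.856500, 2.488997), so ‖F‖₂ = 25.9760.

25.9760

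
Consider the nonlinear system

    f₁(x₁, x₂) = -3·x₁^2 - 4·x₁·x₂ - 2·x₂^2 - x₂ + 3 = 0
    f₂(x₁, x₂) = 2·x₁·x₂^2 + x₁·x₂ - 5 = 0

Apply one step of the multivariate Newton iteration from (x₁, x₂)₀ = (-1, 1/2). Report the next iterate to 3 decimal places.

(-0.769, -1.423)

At (-1, 1/2): F = (1.000, -6.000).
Jacobian J = [[-6·x₁ - 4·x₂, -4·x₁ - 4·x₂ - 1], [2·x₂^2 + x₂, 4·x₁·x₂ + x₁]].
At the point, J = [[4.000, 1.000], [1.000, -3.000]] (det J = -13.000).
Solving J·Δ = −F gives Δ = (0.231, -1.923).
Then the next iterate is (x₁, x₂)₁ = (-0.769, -1.423).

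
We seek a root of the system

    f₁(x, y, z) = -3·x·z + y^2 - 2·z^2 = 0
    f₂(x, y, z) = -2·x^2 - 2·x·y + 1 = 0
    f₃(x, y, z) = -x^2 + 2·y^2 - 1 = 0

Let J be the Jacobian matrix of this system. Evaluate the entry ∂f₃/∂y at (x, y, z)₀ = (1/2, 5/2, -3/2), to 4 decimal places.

10.0000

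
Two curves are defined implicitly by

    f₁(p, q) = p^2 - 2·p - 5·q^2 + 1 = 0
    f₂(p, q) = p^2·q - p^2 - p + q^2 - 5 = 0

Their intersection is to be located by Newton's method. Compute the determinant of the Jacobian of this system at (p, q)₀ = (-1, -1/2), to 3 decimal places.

J = [[2·p - 2, -10·q], [2·p·q - 2·p - 1, p^2 + 2·q]].
At the point, J = [[-4.000, 5.000], [2.000, 0.000]].
det J = -10.000.

-10.000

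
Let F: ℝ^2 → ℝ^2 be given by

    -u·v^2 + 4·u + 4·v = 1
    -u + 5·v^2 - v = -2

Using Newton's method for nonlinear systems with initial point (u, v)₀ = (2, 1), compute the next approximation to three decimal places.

At (2, 1): F = (9.000, 4.000).
Jacobian J = [[-v^2 + 4, -2·u·v + 4], [-1, 10·v - 1]].
At the point, J = [[3.000, 0.000], [-1.000, 9.000]] (det J = 27.000).
Solving J·Δ = −F gives Δ = (-3.000, -0.778).
Then the next iterate is (u, v)₁ = (-1.000, 0.222).

(-1.000, 0.222)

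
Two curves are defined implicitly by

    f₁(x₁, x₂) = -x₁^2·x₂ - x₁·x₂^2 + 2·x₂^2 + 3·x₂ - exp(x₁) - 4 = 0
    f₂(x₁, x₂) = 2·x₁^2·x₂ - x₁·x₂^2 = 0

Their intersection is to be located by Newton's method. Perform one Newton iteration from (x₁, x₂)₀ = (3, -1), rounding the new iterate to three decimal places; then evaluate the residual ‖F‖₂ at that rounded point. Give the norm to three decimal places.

11.061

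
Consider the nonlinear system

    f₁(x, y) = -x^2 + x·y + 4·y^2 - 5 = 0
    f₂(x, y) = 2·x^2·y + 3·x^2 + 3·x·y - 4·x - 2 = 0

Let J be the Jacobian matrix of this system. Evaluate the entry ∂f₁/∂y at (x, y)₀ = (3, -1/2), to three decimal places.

-1.000

∂f₁/∂y = x + 8·y.
At (3, -1/2) this is -1.000.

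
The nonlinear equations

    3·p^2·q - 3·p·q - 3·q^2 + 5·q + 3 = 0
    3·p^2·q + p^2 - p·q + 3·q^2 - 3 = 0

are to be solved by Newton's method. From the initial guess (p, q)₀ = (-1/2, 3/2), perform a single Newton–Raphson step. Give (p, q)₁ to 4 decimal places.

(0.2972, 1.4713)

At (-1/2, 3/2): F = (7.1250, 5.8750).
Jacobian J = [[6·p·q - 3·q, 3·p^2 - 3·p - 6·q + 5], [6·p·q + 2·p - q, 3·p^2 - p + 6·q]].
At the point, J = [[-9.0000, -1.7500], [-7.0000, 10.2500]] (det J = -104.5000).
Solving J·Δ = −F gives Δ = (0.7972, -0.0287).
Then the next iterate is (p, q)₁ = (0.2972, 1.4713).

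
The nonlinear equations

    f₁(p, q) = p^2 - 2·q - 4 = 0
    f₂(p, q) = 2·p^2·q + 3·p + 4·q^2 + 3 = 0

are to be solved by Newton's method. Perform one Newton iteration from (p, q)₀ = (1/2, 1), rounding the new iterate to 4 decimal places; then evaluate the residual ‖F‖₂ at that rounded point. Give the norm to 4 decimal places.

At (1/2, 1): F = (-5.7500, 9.0000).
Jacobian J = [[2·p, -2], [4·p·q + 3, 2·p^2 + 8·q]].
At the point, J = [[1.0000, -2.0000], [5.0000, 8.5000]] (det J = 18.5000).
Solving J·Δ = −F gives Δ = (1.6689, -2.0405).
Then the next iterate is (p, q)₁ = (2.1689, -1.0405).
Re-evaluating at (2.1689, -1.0405): F = (2.785127, 4.047972), so ‖F‖₂ = 4.9136.

4.9136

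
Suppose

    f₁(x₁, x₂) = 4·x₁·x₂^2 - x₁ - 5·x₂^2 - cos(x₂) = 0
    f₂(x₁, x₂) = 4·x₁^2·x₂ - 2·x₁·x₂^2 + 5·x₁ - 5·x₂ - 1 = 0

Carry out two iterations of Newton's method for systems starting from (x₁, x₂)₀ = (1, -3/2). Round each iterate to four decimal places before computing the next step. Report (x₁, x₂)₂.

At (1, -3/2): F = (-3.320737, 1.0000).
Jacobian J = [[4·x₂^2 - 1, 8·x₁·x₂ - 10·x₂ + sin(x₂)], [8·x₁·x₂ - 2·x₂^2 + 5, 4·x₁^2 - 4·x₁·x₂ - 5]].
At the point, J = [[8.0000, 2.002505], [-11.5000, 5.0000]] (det J = 63.028808).
Solving J·Δ = −F gives Δ = (0.2952, 0.4790).
Then the next iterate is (x₁, x₂)₁ = (1.2952, -1.0210).
Round to (1.2952, -1.0210) and repeat: F = (-1.629240, 1.029575), J = [[3.169764, -1.221825], [-7.664076, 6.999769]].
Δ = (0.7912, 0.7192), so (x₁, x₂)₂ = (2.0864, -0.3018).

(2.0864, -0.3018)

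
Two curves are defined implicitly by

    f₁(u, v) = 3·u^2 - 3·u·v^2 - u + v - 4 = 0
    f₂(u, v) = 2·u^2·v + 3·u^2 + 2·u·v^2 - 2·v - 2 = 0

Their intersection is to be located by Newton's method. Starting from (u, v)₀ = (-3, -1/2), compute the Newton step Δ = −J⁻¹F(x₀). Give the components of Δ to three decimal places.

At (-3, -1/2): F = (27.750, 15.500).
Jacobian J = [[6·u - 3·v^2 - 1, -6·u·v + 1], [4·u·v + 6·u + 2·v^2, 2·u^2 + 4·u·v - 2]].
At the point, J = [[-19.750, -8.000], [-11.500, 22.000]] (det J = -526.500).
Solving J·Δ = −F gives Δ = (1.395, 0.025).

(1.395, 0.025)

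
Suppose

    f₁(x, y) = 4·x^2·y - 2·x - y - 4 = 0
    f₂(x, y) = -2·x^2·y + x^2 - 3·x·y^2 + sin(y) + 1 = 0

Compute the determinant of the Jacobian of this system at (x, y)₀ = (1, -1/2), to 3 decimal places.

J = [[8·x·y - 2, 4·x^2 - 1], [-4·x·y + 2·x - 3·y^2, -2·x^2 - 6·x·y + cos(y)]].
At the point, J = [[-6.000, 3.000], [3.250, 1.87758]].
det J = -21.015.

-21.015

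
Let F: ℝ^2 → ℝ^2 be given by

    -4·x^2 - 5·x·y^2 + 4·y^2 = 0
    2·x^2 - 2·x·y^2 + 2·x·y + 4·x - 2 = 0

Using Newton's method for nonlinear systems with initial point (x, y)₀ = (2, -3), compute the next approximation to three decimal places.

(1.423, -2.033)

At (2, -3): F = (-70.000, -34.000).
Jacobian J = [[-8·x - 5·y^2, -10·x·y + 8·y], [4·x - 2·y^2 + 2·y + 4, -4·x·y + 2·x]].
At the point, J = [[-61.000, 36.000], [-12.000, 28.000]] (det J = -1276.000).
Solving J·Δ = −F gives Δ = (-0.577, 0.967).
Then the next iterate is (x, y)₁ = (1.423, -2.033).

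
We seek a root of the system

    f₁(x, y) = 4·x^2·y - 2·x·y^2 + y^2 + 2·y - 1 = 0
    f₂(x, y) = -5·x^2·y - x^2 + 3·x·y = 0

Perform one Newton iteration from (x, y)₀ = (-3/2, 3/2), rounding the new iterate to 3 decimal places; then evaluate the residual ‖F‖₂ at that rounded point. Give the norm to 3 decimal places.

At (-3/2, 3/2): F = (24.500, -25.875).
Jacobian J = [[8·x·y - 2·y^2, 4·x^2 - 4·x·y + 2·y + 2], [-10·x·y - 2·x + 3·y, -5·x^2 + 3·x]].
At the point, J = [[-22.500, 23.000], [30.000, -15.750]] (det J = -335.625).
Solving J·Δ = −F gives Δ = (0.623, -0.455).
Then the next iterate is (x, y)₁ = (-0.877, 1.045).
Re-evaluating at (-0.877, 1.045): F = (7.31240, -7.53722), so ‖F‖₂ = 10.501.

10.501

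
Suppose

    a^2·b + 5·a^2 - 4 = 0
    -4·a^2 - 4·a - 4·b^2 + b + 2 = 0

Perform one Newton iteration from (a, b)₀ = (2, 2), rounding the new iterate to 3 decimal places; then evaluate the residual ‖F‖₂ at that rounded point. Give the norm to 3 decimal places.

12.834

At (2, 2): F = (24.000, -36.000).
Jacobian J = [[2·a·b + 10·a, a^2], [-8·a - 4, -8·b + 1]].
At the point, J = [[28.000, 4.000], [-20.000, -15.000]] (det J = -340.000).
Solving J·Δ = −F gives Δ = (-0.635, -1.553).
Then the next iterate is (a, b)₁ = (1.365, 0.447).
Re-evaluating at (1.365, 0.447): F = (6.14899, -11.26514), so ‖F‖₂ = 12.834.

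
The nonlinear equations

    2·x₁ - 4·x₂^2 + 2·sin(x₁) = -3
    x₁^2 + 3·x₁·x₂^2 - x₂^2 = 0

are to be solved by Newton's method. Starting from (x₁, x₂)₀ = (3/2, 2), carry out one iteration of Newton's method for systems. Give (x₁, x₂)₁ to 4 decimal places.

(0.9521, 1.4264)

At (3/2, 2): F = (-8.005010, 16.2500).
Jacobian J = [[2·cos(x₁) + 2, -8·x₂], [2·x₁ + 3·x₂^2, 6·x₁·x₂ - 2·x₂]].
At the point, J = [[2.141474, -16.0000], [15.0000, 14.0000]] (det J = 269.980642).
Solving J·Δ = −F gives Δ = (-0.5479, -0.5736).
Then the next iterate is (x₁, x₂)₁ = (0.9521, 1.4264).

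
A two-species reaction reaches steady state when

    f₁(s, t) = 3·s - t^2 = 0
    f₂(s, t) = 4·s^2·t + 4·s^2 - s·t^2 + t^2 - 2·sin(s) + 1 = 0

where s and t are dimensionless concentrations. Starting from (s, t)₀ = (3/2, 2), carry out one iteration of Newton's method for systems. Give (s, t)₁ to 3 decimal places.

(0.830, 1.622)

At (3/2, 2): F = (0.500, 24.00501).
Jacobian J = [[3, -2·t], [8·s·t + 8·s - t^2 - 2·cos(s), 4·s^2 - 2·s·t + 2·t]].
At the point, J = [[3.000, -4.000], [31.85853, 7.000]] (det J = 148.43410).
Solving J·Δ = −F gives Δ = (-0.670, -0.378).
Then the next iterate is (s, t)₁ = (0.830, 1.622).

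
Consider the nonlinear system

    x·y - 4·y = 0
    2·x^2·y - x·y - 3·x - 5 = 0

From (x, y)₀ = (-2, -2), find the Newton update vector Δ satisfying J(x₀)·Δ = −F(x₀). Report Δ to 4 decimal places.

At (-2, -2): F = (12.0000, -19.0000).
Jacobian J = [[y, x - 4], [4·x·y - y - 3, 2·x^2 - x]].
At the point, J = [[-2.0000, -6.0000], [15.0000, 10.0000]] (det J = 70.0000).
Solving J·Δ = −F gives Δ = (-0.0857, 2.0286).

(-0.0857, 2.0286)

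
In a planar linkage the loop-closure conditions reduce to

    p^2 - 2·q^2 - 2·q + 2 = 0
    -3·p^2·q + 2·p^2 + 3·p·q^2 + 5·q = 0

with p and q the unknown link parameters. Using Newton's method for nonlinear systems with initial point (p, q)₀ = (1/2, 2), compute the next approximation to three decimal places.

(-0.055, 0.970)

At (1/2, 2): F = (-9.750, 15.000).
Jacobian J = [[2·p, -4·q - 2], [-6·p·q + 4·p + 3·q^2, -3·p^2 + 6·p·q + 5]].
At the point, J = [[1.000, -10.000], [8.000, 10.250]] (det J = 90.250).
Solving J·Δ = −F gives Δ = (-0.555, -1.030).
Then the next iterate is (p, q)₁ = (-0.055, 0.970).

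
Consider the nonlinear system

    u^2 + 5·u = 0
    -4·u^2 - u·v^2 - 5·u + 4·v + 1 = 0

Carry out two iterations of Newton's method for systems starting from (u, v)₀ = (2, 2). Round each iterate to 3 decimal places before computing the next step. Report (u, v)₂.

(0.033, 31.530)

At (2, 2): F = (14.000, -25.000).
Jacobian J = [[2·u + 5, 0], [-8·u - v^2 - 5, -2·u·v + 4]].
At the point, J = [[9.000, 0.000], [-25.000, -4.000]] (det J = -36.000).
Solving J·Δ = −F gives Δ = (-1.556, 3.472).
Then the next iterate is (u, v)₁ = (0.444, 5.472).
Round to (0.444, 5.472) and repeat: F = (2.41714, 6.58486), J = [[5.888, 0.000], [-38.49478, -0.85914]].
Δ = (-0.411, 26.058), so (u, v)₂ = (0.033, 31.530).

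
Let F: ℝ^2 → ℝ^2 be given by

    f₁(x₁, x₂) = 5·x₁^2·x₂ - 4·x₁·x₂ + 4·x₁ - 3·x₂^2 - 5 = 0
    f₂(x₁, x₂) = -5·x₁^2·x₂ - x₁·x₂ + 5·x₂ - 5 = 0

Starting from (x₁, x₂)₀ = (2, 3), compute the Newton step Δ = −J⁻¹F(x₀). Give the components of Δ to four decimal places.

(-0.4279, -1.7084)

At (2, 3): F = (12.0000, -56.0000).
Jacobian J = [[10·x₁·x₂ - 4·x₂ + 4, 5·x₁^2 - 4·x₁ - 6·x₂], [-10·x₁·x₂ - x₂, -5·x₁^2 - x₁ + 5]].
At the point, J = [[52.0000, -6.0000], [-63.0000, -17.0000]] (det J = -1262.0000).
Solving J·Δ = −F gives Δ = (-0.4279, -1.7084).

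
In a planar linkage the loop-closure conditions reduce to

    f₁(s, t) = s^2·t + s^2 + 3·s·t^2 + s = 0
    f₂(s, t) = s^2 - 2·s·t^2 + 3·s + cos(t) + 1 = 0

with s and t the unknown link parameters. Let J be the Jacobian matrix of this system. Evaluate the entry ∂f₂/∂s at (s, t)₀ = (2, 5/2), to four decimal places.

∂f₂/∂s = 2·s - 2·t^2 + 3.
At (2, 5/2) this is -5.5000.

-5.5000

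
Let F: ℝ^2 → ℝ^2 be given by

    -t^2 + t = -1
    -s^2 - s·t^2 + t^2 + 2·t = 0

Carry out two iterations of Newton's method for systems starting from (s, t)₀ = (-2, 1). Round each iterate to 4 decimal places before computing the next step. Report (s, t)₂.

(-4.0556, 1.6667)

At (-2, 1): F = (1.0000, 1.0000).
Jacobian J = [[0, -2·t + 1], [-2·s - t^2, -2·s·t + 2·t + 2]].
At the point, J = [[0.0000, -1.0000], [3.0000, 8.0000]] (det J = 3.0000).
Solving J·Δ = −F gives Δ = (-3.0000, 1.0000).
Then the next iterate is (s, t)₁ = (-5.0000, 2.0000).
Round to (-5.0000, 2.0000) and repeat: F = (-1.0000, 3.0000), J = [[0.0000, -3.0000], [6.0000, 26.0000]].
Δ = (0.9444, -0.3333), so (s, t)₂ = (-4.0556, 1.6667).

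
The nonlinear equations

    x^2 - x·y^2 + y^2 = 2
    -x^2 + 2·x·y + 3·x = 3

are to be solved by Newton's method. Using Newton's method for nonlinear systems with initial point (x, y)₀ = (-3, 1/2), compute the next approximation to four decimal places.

(16.2000, 28.5000)

At (-3, 1/2): F = (8.0000, -24.0000).
Jacobian J = [[2·x - y^2, -2·x·y + 2·y], [-2·x + 2·y + 3, 2·x]].
At the point, J = [[-6.2500, 4.0000], [10.0000, -6.0000]] (det J = -2.5000).
Solving J·Δ = −F gives Δ = (19.2000, 28.0000).
Then the next iterate is (x, y)₁ = (16.2000, 28.5000).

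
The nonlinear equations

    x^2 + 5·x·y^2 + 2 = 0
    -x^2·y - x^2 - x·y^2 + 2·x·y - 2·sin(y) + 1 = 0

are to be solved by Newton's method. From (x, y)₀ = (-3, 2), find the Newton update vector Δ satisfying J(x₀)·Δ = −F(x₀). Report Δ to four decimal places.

At (-3, 2): F = (-49.0000, -27.818595).
Jacobian J = [[2·x + 5·y^2, 10·x·y], [-2·x·y - 2·x - y^2 + 2·y, -x^2 - 2·x·y + 2·x - 2·cos(y)]].
At the point, J = [[14.0000, -60.0000], [18.0000, -2.167706]] (det J = 1049.652111).
Solving J·Δ = −F gives Δ = (1.4890, -0.4692).

(1.4890, -0.4692)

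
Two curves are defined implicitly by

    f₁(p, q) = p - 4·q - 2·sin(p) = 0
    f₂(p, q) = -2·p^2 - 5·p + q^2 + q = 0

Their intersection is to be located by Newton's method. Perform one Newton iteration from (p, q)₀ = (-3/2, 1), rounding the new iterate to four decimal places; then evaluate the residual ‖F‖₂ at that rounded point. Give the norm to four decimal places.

3.2933

At (-3/2, 1): F = (-3.505010, 5.0000).
Jacobian J = [[-2·cos(p) + 1, -4], [-4·p - 5, 2·q + 1]].
At the point, J = [[0.858526, -4.0000], [1.0000, 3.0000]] (det J = 6.575577).
Solving J·Δ = −F gives Δ = (-1.4425, -1.1858).
Then the next iterate is (p, q)₁ = (-2.9425, -0.1858).
Re-evaluating at (-2.9425, -0.1858): F = (-1.803740, -2.755391), so ‖F‖₂ = 3.2933.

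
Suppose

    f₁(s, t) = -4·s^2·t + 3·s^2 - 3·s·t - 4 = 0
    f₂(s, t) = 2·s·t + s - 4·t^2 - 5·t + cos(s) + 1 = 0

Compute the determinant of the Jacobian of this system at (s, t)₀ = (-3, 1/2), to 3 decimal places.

170.310

J = [[-8·s·t + 6·s - 3·t, -4·s^2 - 3·s], [2·t - sin(s) + 1, 2·s - 8·t - 5]].
At the point, J = [[-7.500, -27.000], [2.14112, -15.000]].
det J = 170.310.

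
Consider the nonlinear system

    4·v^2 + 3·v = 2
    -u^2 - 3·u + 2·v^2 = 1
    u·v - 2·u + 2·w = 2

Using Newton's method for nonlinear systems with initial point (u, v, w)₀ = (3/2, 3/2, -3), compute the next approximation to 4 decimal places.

At (3/2, 3/2, -3): F = (11.5000, -3.2500, -8.7500).
Jacobian J = [[0, 8·v + 3, 0], [-2·u - 3, 4·v, 0], [v - 2, u, 2]].
At the point, J = [[0.0000, 15.0000, 0.0000], [-6.0000, 6.0000, 0.0000], [-0.5000, 1.5000, 2.0000]] (det J = 180.0000).
Solving J·Δ = −F gives Δ = (-1.3083, -0.7667, 4.6229).
Then the next iterate is (u, v, w)₁ = (0.1917, 0.7333, 1.6229).

(0.1917, 0.7333, 1.6229)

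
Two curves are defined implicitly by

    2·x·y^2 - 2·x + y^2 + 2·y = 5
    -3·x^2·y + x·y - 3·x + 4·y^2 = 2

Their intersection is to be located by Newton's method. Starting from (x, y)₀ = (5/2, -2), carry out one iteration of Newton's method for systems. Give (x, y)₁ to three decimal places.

(0.998, -1.955)

At (5/2, -2): F = (10.000, 39.000).
Jacobian J = [[2·y^2 - 2, 4·x·y + 2·y + 2], [-6·x·y + y - 3, -3·x^2 + x + 8·y]].
At the point, J = [[6.000, -22.000], [25.000, -32.250]] (det J = 356.500).
Solving J·Δ = −F gives Δ = (-1.502, 0.045).
Then the next iterate is (x, y)₁ = (0.998, -1.955).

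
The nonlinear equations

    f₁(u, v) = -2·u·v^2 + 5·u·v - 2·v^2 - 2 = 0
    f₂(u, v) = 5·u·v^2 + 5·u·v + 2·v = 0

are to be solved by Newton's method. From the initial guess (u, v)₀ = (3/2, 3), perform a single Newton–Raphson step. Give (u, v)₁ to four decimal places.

At (3/2, 3): F = (-24.5000, 96.0000).
Jacobian J = [[-2·v^2 + 5·v, -4·u·v + 5·u - 4·v], [5·v^2 + 5·v, 10·u·v + 5·u + 2]].
At the point, J = [[-3.0000, -22.5000], [60.0000, 54.5000]] (det J = 1186.5000).
Solving J·Δ = −F gives Δ = (-0.6951, -0.9962).
Then the next iterate is (u, v)₁ = (0.8049, 2.0038).

(0.8049, 2.0038)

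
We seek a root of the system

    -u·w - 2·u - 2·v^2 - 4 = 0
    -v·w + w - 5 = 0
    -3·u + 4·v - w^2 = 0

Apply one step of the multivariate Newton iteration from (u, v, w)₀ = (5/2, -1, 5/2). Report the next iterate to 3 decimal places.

(-1.762, -3.206, -0.257)

At (5/2, -1, 5/2): F = (-17.250, 0.000, -17.750).
Jacobian J = [[-w - 2, -4·v, -u], [0, -w, -v + 1], [-3, 4, -2·w]].
At the point, J = [[-4.500, 4.000, -2.500], [0.000, -2.500, 2.000], [-3.000, 4.000, -5.000]] (det J = -25.500).
Solving J·Δ = −F gives Δ = (-4.262, -2.206, -2.757).
Then the next iterate is (u, v, w)₁ = (-1.762, -3.206, -0.257).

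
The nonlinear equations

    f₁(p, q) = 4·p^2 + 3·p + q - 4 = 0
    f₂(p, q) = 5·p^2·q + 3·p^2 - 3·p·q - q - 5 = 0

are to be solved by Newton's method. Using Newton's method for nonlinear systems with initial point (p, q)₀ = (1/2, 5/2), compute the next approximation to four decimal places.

(0.8657, -1.0597)

At (1/2, 5/2): F = (1.0000, -7.3750).
Jacobian J = [[8·p + 3, 1], [10·p·q + 6·p - 3·q, 5·p^2 - 3·p - 1]].
At the point, J = [[7.0000, 1.0000], [8.0000, -1.2500]] (det J = -16.7500).
Solving J·Δ = −F gives Δ = (0.3657, -3.5597).
Then the next iterate is (p, q)₁ = (0.8657, -1.0597).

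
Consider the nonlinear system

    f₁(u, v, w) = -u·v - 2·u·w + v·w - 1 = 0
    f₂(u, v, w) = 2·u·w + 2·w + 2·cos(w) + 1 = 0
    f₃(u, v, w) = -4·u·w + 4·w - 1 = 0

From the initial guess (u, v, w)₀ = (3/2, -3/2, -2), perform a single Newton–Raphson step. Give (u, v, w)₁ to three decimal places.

(1.483, -0.439, -0.568)

At (3/2, -3/2, -2): F = (10.250, -9.83229, 3.000).
Jacobian J = [[-v - 2·w, -u + w, -2·u + v], [2·w, 0, 2·u - 2·sin(w) + 2], [-4·w, 0, -4·u + 4]].
At the point, J = [[5.500, -3.500, -4.500], [-4.000, 0.000, 6.81859], [8.000, 0.000, -2.000]] (det J = -162.92066).
Solving J·Δ = −F gives Δ = (-0.017, 1.061, 1.432).
Then the next iterate is (u, v, w)₁ = (1.483, -0.439, -0.568).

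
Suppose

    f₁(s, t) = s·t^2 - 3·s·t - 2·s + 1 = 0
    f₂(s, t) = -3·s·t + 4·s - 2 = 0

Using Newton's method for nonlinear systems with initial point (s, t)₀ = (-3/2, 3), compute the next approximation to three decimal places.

At (-3/2, 3): F = (4.000, 5.500).
Jacobian J = [[t^2 - 3·t - 2, 2·s·t - 3·s], [-3·t + 4, -3·s]].
At the point, J = [[-2.000, -4.500], [-5.000, 4.500]] (det J = -31.500).
Solving J·Δ = −F gives Δ = (1.357, 0.286).
Then the next iterate is (s, t)₁ = (-0.143, 3.286).

(-0.143, 3.286)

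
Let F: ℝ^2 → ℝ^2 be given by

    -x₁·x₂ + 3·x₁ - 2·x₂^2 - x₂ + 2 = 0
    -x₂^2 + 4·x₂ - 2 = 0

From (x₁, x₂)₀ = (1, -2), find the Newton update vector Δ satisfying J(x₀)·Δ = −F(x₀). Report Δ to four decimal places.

At (1, -2): F = (1.0000, -14.0000).
Jacobian J = [[-x₂ + 3, -x₁ - 4·x₂ - 1], [0, -2·x₂ + 4]].
At the point, J = [[5.0000, 6.0000], [0.0000, 8.0000]] (det J = 40.0000).
Solving J·Δ = −F gives Δ = (-2.3000, 1.7500).

(-2.3000, 1.7500)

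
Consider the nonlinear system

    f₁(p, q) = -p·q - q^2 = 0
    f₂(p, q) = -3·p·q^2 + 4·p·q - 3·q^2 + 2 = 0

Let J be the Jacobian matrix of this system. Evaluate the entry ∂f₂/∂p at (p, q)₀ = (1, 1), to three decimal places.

1.000

∂f₂/∂p = -3·q^2 + 4·q.
At (1, 1) this is 1.000.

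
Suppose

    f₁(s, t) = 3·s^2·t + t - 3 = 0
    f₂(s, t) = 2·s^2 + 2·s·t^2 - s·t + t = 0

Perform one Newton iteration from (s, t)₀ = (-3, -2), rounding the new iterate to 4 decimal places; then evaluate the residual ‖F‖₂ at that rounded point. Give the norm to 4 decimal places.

At (-3, -2): F = (-59.0000, -14.0000).
Jacobian J = [[6·s·t, 3·s^2 + 1], [4·s + 2·t^2 - t, 4·s·t - s + 1]].
At the point, J = [[36.0000, 28.0000], [-2.0000, 28.0000]] (det J = 1064.0000).
Solving J·Δ = −F gives Δ = (1.1842, 0.5846).
Then the next iterate is (s, t)₁ = (-1.8158, -1.4154).
Re-evaluating at (-1.8158, -1.4154): F = (-18.415672, -4.666616), so ‖F‖₂ = 18.9977.

18.9977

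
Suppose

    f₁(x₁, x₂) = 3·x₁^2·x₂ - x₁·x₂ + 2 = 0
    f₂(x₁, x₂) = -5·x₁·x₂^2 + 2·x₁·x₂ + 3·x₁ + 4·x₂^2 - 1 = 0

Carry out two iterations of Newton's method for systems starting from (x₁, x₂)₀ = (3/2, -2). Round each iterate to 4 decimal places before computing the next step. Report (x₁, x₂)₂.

At (3/2, -2): F = (-8.5000, -16.5000).
Jacobian J = [[6·x₁·x₂ - x₂, 3·x₁^2 - x₁], [-5·x₂^2 + 2·x₂ + 3, -10·x₁·x₂ + 2·x₁ + 8·x₂]].
At the point, J = [[-16.0000, 5.2500], [-21.0000, 17.0000]] (det J = -161.7500).
Solving J·Δ = −F gives Δ = (-0.3578, 0.5286).
Then the next iterate is (x₁, x₂)₁ = (1.1422, -1.4714).
Round to (1.1422, -1.4714) and repeat: F = (-2.078224, -4.639012), J = [[-8.612398, 2.771663], [-10.767890, 7.319531]].
Δ = (-0.0709, 0.5295), so (x₁, x₂)₂ = (1.0713, -0.9419).

(1.0713, -0.9419)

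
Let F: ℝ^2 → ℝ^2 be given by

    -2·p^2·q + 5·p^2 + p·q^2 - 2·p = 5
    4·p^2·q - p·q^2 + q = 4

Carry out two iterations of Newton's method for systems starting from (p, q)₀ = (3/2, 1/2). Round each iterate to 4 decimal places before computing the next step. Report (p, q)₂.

(1.3626, 0.5180)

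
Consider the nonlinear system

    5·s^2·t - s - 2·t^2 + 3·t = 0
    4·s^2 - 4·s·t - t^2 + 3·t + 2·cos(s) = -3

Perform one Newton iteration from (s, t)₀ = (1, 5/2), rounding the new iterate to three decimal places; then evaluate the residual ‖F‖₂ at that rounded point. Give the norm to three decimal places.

0.824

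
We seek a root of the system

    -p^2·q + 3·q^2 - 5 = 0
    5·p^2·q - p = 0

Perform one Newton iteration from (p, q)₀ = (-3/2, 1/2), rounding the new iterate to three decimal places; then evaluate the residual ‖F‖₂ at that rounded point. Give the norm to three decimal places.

16.799

At (-3/2, 1/2): F = (-5.375, 7.125).
Jacobian J = [[-2·p·q, -p^2 + 6·q], [10·p·q - 1, 5·p^2]].
At the point, J = [[1.500, 0.750], [-8.500, 11.250]] (det J = 23.250).
Solving J·Δ = −F gives Δ = (2.831, 1.505).
Then the next iterate is (p, q)₁ = (1.331, 2.005).
Re-evaluating at (1.331, 2.005): F = (3.50810, 16.42890), so ‖F‖₂ = 16.799.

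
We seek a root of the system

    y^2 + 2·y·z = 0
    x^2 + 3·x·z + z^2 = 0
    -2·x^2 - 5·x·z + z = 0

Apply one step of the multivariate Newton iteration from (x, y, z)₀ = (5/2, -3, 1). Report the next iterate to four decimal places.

(1.3441, -1.3812, 0.4208)

At (5/2, -3, 1): F = (3.0000, 14.7500, -24.0000).
Jacobian J = [[0, 2·y + 2·z, 2·y], [2·x + 3·z, 0, 3·x + 2·z], [-4·x - 5·z, 0, -5·x + 1]].
At the point, J = [[0.0000, -4.0000, -6.0000], [8.0000, 0.0000, 9.5000], [-15.0000, 0.0000, -11.5000]] (det J = 202.0000).
Solving J·Δ = −F gives Δ = (-1.1559, 1.6188, -0.5792).
Then the next iterate is (x, y, z)₁ = (1.3441, -1.3812, 0.4208).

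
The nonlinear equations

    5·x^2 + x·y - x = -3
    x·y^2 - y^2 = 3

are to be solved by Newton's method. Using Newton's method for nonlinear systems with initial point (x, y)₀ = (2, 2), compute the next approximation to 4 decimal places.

At (2, 2): F = (25.0000, 1.0000).
Jacobian J = [[10·x + y - 1, x], [y^2, 2·x·y - 2·y]].
At the point, J = [[21.0000, 2.0000], [4.0000, 4.0000]] (det J = 76.0000).
Solving J·Δ = −F gives Δ = (-1.2895, 1.0395).
Then the next iterate is (x, y)₁ = (0.7105, 3.0395).

(0.7105, 3.0395)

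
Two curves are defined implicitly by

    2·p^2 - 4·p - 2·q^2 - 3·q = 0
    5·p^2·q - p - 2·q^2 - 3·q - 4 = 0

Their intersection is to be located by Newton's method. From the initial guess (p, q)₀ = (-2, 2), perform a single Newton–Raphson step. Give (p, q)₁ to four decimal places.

At (-2, 2): F = (2.0000, 24.0000).
Jacobian J = [[4·p - 4, -4·q - 3], [10·p·q - 1, 5·p^2 - 4·q - 3]].
At the point, J = [[-12.0000, -11.0000], [-41.0000, 9.0000]] (det J = -559.0000).
Solving J·Δ = −F gives Δ = (0.5045, -0.3685).
Then the next iterate is (p, q)₁ = (-1.4955, 1.6315).

(-1.4955, 1.6315)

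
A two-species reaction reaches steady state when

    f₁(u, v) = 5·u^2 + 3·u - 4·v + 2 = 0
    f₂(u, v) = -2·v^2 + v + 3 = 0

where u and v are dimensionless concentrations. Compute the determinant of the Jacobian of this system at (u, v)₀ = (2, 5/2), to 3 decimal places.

-207.000

J = [[10·u + 3, -4], [0, -4·v + 1]].
At the point, J = [[23.000, -4.000], [0.000, -9.000]].
det J = -207.000.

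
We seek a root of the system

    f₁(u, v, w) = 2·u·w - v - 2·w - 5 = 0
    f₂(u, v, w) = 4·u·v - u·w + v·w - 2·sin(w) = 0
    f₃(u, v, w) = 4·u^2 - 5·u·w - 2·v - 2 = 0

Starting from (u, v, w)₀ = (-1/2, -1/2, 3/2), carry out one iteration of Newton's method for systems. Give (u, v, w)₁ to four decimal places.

(-0.4869, -1.8650, -1.0319)

At (-1/2, -1/2, 3/2): F = (-9.0000, -0.994990, 3.7500).
Jacobian J = [[2·w, -1, 2·u - 2], [4·v - w, 4·u + w, -u + v - 2·cos(w)], [8·u - 5·w, -2, -5·u]].
At the point, J = [[3.0000, -1.0000, -3.0000], [-3.5000, -0.5000, -0.141474], [-11.5000, -2.0000, 2.5000]] (det J = -18.725802).
Solving J·Δ = −F gives Δ = (0.0131, -1.3650, -2.5319).
Then the next iterate is (u, v, w)₁ = (-0.4869, -1.8650, -1.0319).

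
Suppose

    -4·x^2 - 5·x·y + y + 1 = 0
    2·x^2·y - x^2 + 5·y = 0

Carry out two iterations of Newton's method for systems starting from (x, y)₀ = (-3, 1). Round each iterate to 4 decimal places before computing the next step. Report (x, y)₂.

(-1.0262, 0.3757)

At (-3, 1): F = (-19.0000, 14.0000).
Jacobian J = [[-8·x - 5·y, -5·x + 1], [4·x·y - 2·x, 2·x^2 + 5]].
At the point, J = [[19.0000, 16.0000], [-6.0000, 23.0000]] (det J = 533.0000).
Solving J·Δ = −F gives Δ = (1.2402, -0.2852).
Then the next iterate is (x, y)₁ = (-1.7598, 0.7148).
Round to (-1.7598, 0.7148) and repeat: F = (-4.383259, 4.904427), J = [[10.5044, 9.7990], [-1.512020, 11.193792]].
Δ = (0.7336, -0.3391), so (x, y)₂ = (-1.0262, 0.3757).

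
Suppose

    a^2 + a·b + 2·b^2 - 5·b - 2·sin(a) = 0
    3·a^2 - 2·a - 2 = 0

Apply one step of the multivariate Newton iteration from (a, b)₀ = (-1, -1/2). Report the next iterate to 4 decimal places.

At (-1, -1/2): F = (6.182942, 3.0000).
Jacobian J = [[2·a + b - 2·cos(a), a + 4·b - 5], [6·a - 2, 0]].
At the point, J = [[-3.580605, -8.0000], [-8.0000, 0.0000]] (det J = -64.0000).
Solving J·Δ = −F gives Δ = (0.3750, 0.6050).
Then the next iterate is (a, b)₁ = (-0.6250, 0.1050).

(-0.6250, 0.1050)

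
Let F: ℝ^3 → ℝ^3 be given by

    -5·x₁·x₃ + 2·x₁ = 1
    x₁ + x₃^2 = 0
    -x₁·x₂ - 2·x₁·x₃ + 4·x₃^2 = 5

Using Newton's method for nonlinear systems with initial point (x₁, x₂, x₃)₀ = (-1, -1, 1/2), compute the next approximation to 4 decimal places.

(-0.4091, 2.0455, 0.6591)

At (-1, -1, 1/2): F = (-0.5000, -0.7500, -4.0000).
Jacobian J = [[-5·x₃ + 2, 0, -5·x₁], [1, 0, 2·x₃], [-x₂ - 2·x₃, -x₁, -2·x₁ + 8·x₃]].
At the point, J = [[-0.5000, 0.0000, 5.0000], [1.0000, 0.0000, 1.0000], [0.0000, 1.0000, 6.0000]] (det J = 5.5000).
Solving J·Δ = −F gives Δ = (0.5909, 3.0455, 0.1591).
Then the next iterate is (x₁, x₂, x₃)₁ = (-0.4091, 2.0455, 0.6591).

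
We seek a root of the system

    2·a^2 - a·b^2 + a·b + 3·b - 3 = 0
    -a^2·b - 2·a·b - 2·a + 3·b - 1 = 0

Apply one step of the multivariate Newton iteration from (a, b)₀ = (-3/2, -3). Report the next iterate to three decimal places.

(-1.786, -0.914)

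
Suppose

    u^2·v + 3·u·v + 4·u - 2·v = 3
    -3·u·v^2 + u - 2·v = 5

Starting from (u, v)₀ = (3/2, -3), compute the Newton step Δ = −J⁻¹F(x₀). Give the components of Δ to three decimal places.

At (3/2, -3): F = (-11.250, -38.000).
Jacobian J = [[2·u·v + 3·v + 4, u^2 + 3·u - 2], [-3·v^2 + 1, -6·u·v - 2]].
At the point, J = [[-14.000, 4.750], [-26.000, 25.000]] (det J = -226.500).
Solving J·Δ = −F gives Δ = (-0.445, 1.057).

(-0.445, 1.057)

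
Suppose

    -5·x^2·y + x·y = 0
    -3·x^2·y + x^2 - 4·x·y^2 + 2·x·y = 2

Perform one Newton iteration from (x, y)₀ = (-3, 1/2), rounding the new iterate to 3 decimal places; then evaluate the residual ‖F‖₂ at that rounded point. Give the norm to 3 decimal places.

7.546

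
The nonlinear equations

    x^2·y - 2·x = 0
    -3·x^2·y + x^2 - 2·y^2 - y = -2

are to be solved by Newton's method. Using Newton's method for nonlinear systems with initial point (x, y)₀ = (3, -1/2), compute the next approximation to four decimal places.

At (3, -1/2): F = (-10.5000, 24.5000).
Jacobian J = [[2·x·y - 2, x^2], [-6·x·y + 2·x, -3·x^2 - 4·y - 1]].
At the point, J = [[-5.0000, 9.0000], [15.0000, -26.0000]] (det J = -5.0000).
Solving J·Δ = −F gives Δ = (10.5000, 7.0000).
Then the next iterate is (x, y)₁ = (13.5000, 6.5000).

(13.5000, 6.5000)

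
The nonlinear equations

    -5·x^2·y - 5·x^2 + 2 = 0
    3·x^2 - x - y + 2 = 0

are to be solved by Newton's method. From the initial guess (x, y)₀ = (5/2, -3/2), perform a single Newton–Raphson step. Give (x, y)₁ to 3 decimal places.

(1.089, -1.500)

At (5/2, -3/2): F = (17.625, 19.750).
Jacobian J = [[-10·x·y - 10·x, -5·x^2], [6·x - 1, -1]].
At the point, J = [[12.500, -31.250], [14.000, -1.000]] (det J = 425.000).
Solving J·Δ = −F gives Δ = (-1.411, 0.000).
Then the next iterate is (x, y)₁ = (1.089, -1.500).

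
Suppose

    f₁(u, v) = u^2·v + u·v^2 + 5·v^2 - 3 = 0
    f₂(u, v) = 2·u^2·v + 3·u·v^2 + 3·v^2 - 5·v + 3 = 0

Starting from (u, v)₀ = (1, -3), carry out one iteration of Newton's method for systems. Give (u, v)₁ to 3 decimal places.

At (1, -3): F = (48.000, 66.000).
Jacobian J = [[2·u·v + v^2, u^2 + 2·u·v + 10·v], [4·u·v + 3·v^2, 2·u^2 + 6·u·v + 6·v - 5]].
At the point, J = [[3.000, -35.000], [15.000, -39.000]] (det J = 408.000).
Solving J·Δ = −F gives Δ = (-1.074, 1.279).
Then the next iterate is (u, v)₁ = (-0.074, -1.721).

(-0.074, -1.721)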